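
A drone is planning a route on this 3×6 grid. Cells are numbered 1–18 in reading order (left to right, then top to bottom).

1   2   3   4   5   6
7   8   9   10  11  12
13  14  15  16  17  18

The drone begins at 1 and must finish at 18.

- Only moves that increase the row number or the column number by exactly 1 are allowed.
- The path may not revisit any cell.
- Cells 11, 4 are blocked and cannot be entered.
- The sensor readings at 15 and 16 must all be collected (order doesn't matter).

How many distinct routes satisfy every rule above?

6

A right/down-only route from 1 to 18 makes exactly 2 down-moves and 5 right-moves in some order.
With no other constraints that would be C(7,2) = 21 routes.
A monotone route can only reach the required cells in the order 15, 16, so split there and multiply the segment counts (each segment already excludes blocked cells): 1→15: 6; 15→16: 1; 16→18: 1; product = 6.
That gives 6 routes.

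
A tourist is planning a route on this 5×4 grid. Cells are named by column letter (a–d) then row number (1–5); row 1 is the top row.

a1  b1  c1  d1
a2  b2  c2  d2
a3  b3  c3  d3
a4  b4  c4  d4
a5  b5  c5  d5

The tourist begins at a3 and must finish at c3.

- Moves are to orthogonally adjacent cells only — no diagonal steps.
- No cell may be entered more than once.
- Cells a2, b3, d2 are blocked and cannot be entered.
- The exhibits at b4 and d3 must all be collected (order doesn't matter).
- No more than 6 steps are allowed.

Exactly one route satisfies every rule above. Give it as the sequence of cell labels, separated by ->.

The 6-move cap with required stops at b4, d3 leaves no slack for detours.
Route from a3: down 1 to a4, right 3 to d4, up 1 to d3, left 1 to c3 — 6 moves in all.
Check: all required cells visited; 6 ≤ 6 moves.

a3 -> a4 -> b4 -> c4 -> d4 -> d3 -> c3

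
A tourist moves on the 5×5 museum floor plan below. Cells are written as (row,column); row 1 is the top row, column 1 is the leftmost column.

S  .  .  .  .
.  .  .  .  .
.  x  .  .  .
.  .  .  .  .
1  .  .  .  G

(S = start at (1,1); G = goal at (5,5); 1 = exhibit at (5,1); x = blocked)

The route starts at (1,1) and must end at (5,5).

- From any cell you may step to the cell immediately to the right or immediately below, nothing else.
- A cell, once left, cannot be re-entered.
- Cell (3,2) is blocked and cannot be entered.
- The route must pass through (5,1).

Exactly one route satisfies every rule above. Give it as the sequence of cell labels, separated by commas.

(1,1), (2,1), (3,1), (4,1), (5,1), (5,2), (5,3), (5,4), (5,5)

Moves only go right or down, so the column and row indices never decrease.
Route from (1,1): 4× down (reaching (5,1)), 4× right (reaching (5,5)) — 8 moves in all.
Check: all required cells visited.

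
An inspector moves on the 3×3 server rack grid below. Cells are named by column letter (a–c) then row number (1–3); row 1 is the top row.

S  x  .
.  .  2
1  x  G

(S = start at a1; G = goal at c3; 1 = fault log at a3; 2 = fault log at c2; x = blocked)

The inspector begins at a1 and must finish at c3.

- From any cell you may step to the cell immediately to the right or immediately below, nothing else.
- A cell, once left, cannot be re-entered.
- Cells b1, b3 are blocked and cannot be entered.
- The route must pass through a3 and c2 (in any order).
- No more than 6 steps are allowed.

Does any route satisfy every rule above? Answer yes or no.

a3 is below but to the left of c2: going c2 → a3 would need a leftward move and a3 → c2 an upward move, so no right/down-only route can visit both required cells.

no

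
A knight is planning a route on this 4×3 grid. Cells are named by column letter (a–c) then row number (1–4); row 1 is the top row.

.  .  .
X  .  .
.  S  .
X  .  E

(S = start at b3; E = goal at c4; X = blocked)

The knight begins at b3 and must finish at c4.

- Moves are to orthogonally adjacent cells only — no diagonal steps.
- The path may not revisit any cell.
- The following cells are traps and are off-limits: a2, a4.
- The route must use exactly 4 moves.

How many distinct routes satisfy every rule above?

Need simple routes of exactly 4 moves from b3 to c4 (Manhattan distance 2, so 1 moves are spent on a detour and 1 undoing it).
Enumerating: b3 b2 c2 c3 c4.
That gives 1 route.

1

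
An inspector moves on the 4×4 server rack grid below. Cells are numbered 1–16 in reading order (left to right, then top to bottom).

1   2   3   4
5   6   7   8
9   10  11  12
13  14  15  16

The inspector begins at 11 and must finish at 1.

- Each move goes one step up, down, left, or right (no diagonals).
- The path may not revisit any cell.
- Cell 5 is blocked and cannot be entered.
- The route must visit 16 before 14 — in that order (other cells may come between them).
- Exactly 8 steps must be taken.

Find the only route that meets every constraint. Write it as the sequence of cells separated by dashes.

The waypoints must appear in the order 16, 14, with no cell reused.
Route from 11: right 1 to 12, down 1 to 16, left 2 to 14, up 3 to 2, left 1 to 1 — 8 moves in all.
Check: order respected (16 at step 2, 14 at step 4); 8 moves as required.

11 - 12 - 16 - 15 - 14 - 10 - 6 - 2 - 1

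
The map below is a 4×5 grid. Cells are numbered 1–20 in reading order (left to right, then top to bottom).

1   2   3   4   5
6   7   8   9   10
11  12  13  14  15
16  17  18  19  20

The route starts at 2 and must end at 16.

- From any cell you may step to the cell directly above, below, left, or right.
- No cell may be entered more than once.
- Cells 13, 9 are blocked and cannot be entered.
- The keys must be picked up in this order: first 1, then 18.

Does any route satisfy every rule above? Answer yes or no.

yes

One route that works: 2 → 1 → 6 → 7 → 8 → 3 → 4 → 5 → 10 → 15 → 20 → 19 → 18 → 17 → 16.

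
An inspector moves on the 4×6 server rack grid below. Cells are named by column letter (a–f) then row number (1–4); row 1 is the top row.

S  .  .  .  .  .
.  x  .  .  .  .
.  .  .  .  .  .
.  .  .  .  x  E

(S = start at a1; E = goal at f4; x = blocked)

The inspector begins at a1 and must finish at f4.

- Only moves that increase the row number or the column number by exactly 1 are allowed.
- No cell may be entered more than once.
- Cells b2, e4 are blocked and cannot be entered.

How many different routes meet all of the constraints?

11

A right/down-only route from a1 to f4 makes exactly 3 down-moves and 5 right-moves in some order.
With no other constraints that would be C(8,3) = 56 routes.
Subtract routes through each blocked cell (inclusion–exclusion for overlaps): − through b2: 30 − through e4: 35 + through b2&e4: 20 → 11.
That gives 11 routes.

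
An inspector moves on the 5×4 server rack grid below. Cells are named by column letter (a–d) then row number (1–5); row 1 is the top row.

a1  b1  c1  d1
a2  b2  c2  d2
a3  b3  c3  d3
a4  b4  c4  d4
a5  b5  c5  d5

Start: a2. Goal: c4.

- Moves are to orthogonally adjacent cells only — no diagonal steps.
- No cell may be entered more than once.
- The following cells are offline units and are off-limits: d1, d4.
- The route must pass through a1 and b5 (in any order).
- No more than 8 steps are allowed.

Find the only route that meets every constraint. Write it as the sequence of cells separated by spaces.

a2 a1 b1 b2 b3 b4 b5 c5 c4

Any route must reach a1 and b5 and still end at c4 within 8 moves, so the order of the required stops is forced.
Route from a2: up to a1, right to b1, 4× down (reaching b5), right to c5, up to c4 — 8 moves in all.
Check: all required cells visited; 8 ≤ 8 moves.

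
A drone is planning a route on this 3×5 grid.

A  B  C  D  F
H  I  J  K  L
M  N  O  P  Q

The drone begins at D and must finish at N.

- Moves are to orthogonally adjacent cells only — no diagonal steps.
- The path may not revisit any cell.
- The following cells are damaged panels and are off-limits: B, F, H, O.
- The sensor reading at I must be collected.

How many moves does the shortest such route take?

Any route passes through I somewhere between D and N. Summing Manhattan distances along the two legs (D → I → N) gives a lower bound of 3 + 1 = 4 moves.
A route of 4 moves achieves this: D → K → J → I → N.
Since 4 matches the lower bound, it is optimal.

4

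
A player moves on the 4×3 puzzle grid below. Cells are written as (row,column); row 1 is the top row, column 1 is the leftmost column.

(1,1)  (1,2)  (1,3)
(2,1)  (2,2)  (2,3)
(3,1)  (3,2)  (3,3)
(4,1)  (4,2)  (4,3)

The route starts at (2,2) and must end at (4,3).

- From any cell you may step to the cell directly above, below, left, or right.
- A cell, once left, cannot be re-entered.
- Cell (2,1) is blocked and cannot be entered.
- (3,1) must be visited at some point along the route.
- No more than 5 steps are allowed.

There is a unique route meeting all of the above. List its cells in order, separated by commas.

(2,2), (3,2), (3,1), (4,1), (4,2), (4,3)

The 5-move cap with required stops at (3,1) leaves no slack for detours.
Route from (2,2): down 1 to (3,2), left 1 to (3,1), down 1 to (4,1), right 2 to (4,3) — 5 moves in all.
Check: all required cells visited; 5 ≤ 5 moves.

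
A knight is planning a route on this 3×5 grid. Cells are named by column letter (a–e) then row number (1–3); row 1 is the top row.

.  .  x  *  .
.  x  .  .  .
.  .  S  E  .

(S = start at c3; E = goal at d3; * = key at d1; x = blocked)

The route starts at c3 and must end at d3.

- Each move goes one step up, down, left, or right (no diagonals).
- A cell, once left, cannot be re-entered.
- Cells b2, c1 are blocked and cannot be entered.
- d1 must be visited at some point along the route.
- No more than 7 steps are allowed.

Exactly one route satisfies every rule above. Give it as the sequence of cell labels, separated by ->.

The budget equals the shortest possible length, so every move has to be on a shortest route through the required cells.
Route from c3: up to c2, right to d2, up to d1, right to e1, 2× down (reaching e3), left to d3 — 7 moves in all.
Check: all required cells visited; 7 ≤ 7 moves.

c3 -> c2 -> d2 -> d1 -> e1 -> e2 -> e3 -> d3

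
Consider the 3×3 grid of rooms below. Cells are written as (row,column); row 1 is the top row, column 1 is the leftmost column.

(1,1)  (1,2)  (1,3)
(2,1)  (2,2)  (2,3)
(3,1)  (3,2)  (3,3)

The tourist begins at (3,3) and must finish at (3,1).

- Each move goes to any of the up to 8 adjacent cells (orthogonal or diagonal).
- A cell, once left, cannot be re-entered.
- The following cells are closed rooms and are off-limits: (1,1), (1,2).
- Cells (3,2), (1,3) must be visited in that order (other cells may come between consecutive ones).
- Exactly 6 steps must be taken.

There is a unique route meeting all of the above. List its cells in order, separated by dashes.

(3,3) - (3,2) - (2,3) - (1,3) - (2,2) - (2,1) - (3,1)

The waypoints must appear in the order (3,2), (1,3), with no cell reused.
Route from (3,3): left to (3,2), up-right to (2,3), up to (1,3), down-left to (2,2), left to (2,1), down to (3,1) — 6 moves in all.
Check: order respected ((3,2) at step 1, (1,3) at step 3); 6 moves as required.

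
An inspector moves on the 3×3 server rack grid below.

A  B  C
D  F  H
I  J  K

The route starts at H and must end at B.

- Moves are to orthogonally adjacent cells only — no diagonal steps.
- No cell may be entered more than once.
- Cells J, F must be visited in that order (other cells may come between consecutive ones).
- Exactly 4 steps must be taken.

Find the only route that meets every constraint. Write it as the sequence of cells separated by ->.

The waypoints must appear in the order J, F, with no cell reused.
Route from H: down to K, left to J, 2× up (reaching B) — 4 moves in all.
Check: order respected (J at step 2, F at step 3); 4 moves as required.

H -> K -> J -> F -> B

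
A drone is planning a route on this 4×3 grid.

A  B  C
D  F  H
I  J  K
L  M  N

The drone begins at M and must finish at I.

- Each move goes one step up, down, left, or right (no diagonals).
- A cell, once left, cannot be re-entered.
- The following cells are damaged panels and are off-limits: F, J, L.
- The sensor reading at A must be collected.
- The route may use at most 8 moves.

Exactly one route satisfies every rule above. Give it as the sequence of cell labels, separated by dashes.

M - N - K - H - C - B - A - D - I

Any route must reach A and still end at I within 8 moves, so the order of the required stops is forced.
Route from M: right 1 to N, up 3 to C, left 2 to A, down 2 to I — 8 moves in all.
Check: all required cells visited; 8 ≤ 8 moves.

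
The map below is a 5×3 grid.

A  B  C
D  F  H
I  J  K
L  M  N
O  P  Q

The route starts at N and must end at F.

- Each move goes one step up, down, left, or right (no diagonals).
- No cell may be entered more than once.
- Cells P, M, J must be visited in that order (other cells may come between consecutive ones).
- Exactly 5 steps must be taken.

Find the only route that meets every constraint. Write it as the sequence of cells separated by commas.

N, Q, P, M, J, F

The waypoints must appear in the order P, M, J, with no cell reused.
Route from N: down 1 to Q, left 1 to P, up 3 to F — 5 moves in all.
Check: order respected (P at step 2, M at step 3, J at step 4); 5 moves as required.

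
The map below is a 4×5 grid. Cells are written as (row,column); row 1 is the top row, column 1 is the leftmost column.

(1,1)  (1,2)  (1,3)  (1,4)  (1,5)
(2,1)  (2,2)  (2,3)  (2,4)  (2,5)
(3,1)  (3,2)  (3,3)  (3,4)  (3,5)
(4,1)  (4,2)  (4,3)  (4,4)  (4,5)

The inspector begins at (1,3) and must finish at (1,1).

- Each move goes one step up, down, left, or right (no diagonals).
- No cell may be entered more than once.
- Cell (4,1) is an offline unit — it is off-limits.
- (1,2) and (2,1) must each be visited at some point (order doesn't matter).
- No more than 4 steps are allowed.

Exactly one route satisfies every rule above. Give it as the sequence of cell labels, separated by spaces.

(1,3) (1,2) (2,2) (2,1) (1,1)

Any route must reach (1,2) and (2,1) and still end at (1,1) within 4 moves, so the order of the required stops is forced.
Route from (1,3): left 1 to (1,2), down 1 to (2,2), left 1 to (2,1), up 1 to (1,1) — 4 moves in all.
Check: all required cells visited; 4 ≤ 4 moves.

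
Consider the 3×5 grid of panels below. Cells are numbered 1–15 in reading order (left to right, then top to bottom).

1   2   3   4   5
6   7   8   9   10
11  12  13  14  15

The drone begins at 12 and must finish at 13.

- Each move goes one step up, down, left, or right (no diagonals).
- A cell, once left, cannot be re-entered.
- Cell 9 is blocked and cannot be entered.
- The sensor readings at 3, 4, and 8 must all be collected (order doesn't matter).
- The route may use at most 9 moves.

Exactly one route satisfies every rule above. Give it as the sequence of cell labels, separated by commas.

The budget equals the shortest possible length, so every move has to be on a shortest route through the required cells.
Route from 12: up 1 to 7, right 1 to 8, up 1 to 3, right 2 to 5, down 2 to 15, left 2 to 13 — 9 moves in all.
Check: all required cells visited; 9 ≤ 9 moves.

12, 7, 8, 3, 4, 5, 10, 15, 14, 13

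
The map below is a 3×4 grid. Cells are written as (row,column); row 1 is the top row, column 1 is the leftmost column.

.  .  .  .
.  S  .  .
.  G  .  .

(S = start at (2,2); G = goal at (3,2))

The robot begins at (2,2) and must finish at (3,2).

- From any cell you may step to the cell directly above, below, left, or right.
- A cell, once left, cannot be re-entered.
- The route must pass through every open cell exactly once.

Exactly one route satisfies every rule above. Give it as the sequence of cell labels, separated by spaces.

Need to visit all 12 open cells exactly once, starting at (2,2) and ending at (3,2).
Cell (1,4) has only two open neighbours ((2,4) and (1,3)), so the path must pass straight through it: one of those is the cell it's entered from and the other is where it exits.
Route from (2,2): right 1 to (2,3), down 1 to (3,3), right 1 to (3,4), up 2 to (1,4), left 3 to (1,1), down 2 to (3,1), right 1 to (3,2) — 11 moves in all.
Check: all 12 open cells covered.

(2,2) (2,3) (3,3) (3,4) (2,4) (1,4) (1,3) (1,2) (1,1) (2,1) (3,1) (3,2)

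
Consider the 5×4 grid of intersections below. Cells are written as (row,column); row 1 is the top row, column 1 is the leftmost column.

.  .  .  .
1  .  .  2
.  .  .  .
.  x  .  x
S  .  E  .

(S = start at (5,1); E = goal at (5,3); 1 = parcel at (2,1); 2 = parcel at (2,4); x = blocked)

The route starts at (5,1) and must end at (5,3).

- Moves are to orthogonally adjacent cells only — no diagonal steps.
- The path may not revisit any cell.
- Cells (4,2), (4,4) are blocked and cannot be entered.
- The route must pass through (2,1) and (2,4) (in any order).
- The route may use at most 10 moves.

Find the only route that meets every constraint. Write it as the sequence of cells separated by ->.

Any route must reach (2,1) and (2,4) and still end at (5,3) within 10 moves, so the order of the required stops is forced.
Route from (5,1): up 3 to (2,1), right 3 to (2,4), down 1 to (3,4), left 1 to (3,3), down 2 to (5,3) — 10 moves in all.
Check: all required cells visited; 10 ≤ 10 moves.

(5,1) -> (4,1) -> (3,1) -> (2,1) -> (2,2) -> (2,3) -> (2,4) -> (3,4) -> (3,3) -> (4,3) -> (5,3)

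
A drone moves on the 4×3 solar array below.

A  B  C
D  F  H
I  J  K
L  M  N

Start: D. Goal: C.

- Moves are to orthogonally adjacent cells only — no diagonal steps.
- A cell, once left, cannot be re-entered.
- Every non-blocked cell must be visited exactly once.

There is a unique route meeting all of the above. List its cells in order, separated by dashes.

Need to visit all 12 open cells exactly once, starting at D and ending at C.
Route from D: up to A, right to B, 2× down (reaching J), left to I, down to L, 2× right (reaching N), 3× up (reaching C) — 11 moves in all.
Check: all 12 open cells covered.

D - A - B - F - J - I - L - M - N - K - H - C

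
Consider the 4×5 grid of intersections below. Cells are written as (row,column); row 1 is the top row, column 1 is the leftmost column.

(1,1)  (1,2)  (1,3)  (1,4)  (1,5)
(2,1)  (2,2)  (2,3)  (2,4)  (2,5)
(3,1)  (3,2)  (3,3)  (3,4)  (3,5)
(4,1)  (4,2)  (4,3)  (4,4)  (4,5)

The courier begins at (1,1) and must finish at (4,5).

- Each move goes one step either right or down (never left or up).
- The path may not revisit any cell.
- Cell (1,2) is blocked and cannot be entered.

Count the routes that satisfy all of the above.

15

A right/down-only route from (1,1) to (4,5) makes exactly 3 down-moves and 4 right-moves in some order.
With no other constraints that would be C(7,3) = 35 routes.
Subtract routes through each blocked cell (inclusion–exclusion for overlaps): − through (1,2): 20 → 15.
That gives 15 routes.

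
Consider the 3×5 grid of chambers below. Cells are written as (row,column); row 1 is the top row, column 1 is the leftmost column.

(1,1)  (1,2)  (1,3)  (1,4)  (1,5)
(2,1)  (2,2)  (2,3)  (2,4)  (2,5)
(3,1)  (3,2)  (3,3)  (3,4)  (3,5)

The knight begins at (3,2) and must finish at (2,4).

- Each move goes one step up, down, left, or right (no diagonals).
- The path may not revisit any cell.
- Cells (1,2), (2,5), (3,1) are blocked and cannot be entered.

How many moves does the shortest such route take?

3

The Manhattan distance from (3,2) to (2,4) is |3−2| + |2−4| = 3, so at least 3 moves are needed.
A route of 3 moves achieves this: (3,2) → (2,2) → (2,3) → (2,4).
Since 3 matches the lower bound, it is optimal.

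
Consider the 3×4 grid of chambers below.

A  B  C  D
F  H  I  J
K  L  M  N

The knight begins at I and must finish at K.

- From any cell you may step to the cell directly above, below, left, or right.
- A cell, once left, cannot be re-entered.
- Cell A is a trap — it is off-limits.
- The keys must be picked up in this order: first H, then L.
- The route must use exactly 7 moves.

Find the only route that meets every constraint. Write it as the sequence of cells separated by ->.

I -> J -> D -> C -> B -> H -> L -> K

The waypoints must appear in the order H, L, with no cell reused.
Route from I: right to J, up to D, 2× left (reaching B), 2× down (reaching L), left to K — 7 moves in all.
Check: order respected (H at step 5, L at step 6); 7 moves as required.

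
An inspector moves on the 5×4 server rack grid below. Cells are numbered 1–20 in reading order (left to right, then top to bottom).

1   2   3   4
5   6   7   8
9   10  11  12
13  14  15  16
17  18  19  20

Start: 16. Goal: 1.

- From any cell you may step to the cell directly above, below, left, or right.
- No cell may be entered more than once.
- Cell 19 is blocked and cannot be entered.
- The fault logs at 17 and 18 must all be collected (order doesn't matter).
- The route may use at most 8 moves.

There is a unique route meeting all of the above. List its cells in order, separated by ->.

16 -> 15 -> 14 -> 18 -> 17 -> 13 -> 9 -> 5 -> 1

The 8-move cap with required stops at 17, 18 leaves no slack for detours.
Route from 16: left 2 to 14, down 1 to 18, left 1 to 17, up 4 to 1 — 8 moves in all.
Check: all required cells visited; 8 ≤ 8 moves.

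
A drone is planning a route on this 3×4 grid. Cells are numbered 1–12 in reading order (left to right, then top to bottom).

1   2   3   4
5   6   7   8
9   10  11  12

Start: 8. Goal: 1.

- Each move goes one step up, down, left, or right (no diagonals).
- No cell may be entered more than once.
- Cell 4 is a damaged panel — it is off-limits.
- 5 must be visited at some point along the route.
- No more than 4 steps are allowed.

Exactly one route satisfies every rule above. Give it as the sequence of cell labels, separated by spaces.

8 7 6 5 1

The 4-move cap with required stops at 5 leaves no slack for detours.
Route from 8: left 3 to 5, up 1 to 1 — 4 moves in all.
Check: all required cells visited; 4 ≤ 4 moves.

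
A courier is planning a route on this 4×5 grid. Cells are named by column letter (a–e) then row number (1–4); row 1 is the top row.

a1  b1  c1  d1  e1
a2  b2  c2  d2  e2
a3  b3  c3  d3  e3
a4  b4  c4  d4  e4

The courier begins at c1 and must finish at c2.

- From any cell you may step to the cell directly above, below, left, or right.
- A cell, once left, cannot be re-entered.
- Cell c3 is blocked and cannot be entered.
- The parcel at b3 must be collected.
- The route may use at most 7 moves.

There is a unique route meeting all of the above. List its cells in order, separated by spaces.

c1 b1 a1 a2 a3 b3 b2 c2

The 7-move cap with required stops at b3 leaves no slack for detours.
Route from c1: 2× left (reaching a1), 2× down (reaching a3), right to b3, up to b2, right to c2 — 7 moves in all.
Check: all required cells visited; 7 ≤ 7 moves.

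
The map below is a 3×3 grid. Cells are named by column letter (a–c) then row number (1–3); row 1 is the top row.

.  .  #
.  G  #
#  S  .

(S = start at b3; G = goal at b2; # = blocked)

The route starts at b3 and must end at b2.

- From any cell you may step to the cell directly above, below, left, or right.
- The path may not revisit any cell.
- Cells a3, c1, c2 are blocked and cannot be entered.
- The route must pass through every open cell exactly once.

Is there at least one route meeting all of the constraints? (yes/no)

Cell c3 has only one open neighbour but is neither the start nor the goal, so a Hamiltonian route would have to both enter and leave it through the same neighbour — impossible without revisiting.

no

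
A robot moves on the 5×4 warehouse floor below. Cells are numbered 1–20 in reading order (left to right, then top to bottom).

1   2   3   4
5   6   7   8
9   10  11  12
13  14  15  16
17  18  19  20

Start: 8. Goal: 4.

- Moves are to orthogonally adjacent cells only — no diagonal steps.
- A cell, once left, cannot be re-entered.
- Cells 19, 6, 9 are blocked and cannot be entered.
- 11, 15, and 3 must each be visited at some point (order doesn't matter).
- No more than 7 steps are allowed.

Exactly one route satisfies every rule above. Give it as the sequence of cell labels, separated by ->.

The 7-move cap with required stops at 11, 15, 3 leaves no slack for detours.
Route from 8: down 2 to 16, left 1 to 15, up 3 to 3, right 1 to 4 — 7 moves in all.
Check: all required cells visited; 7 ≤ 7 moves.

8 -> 12 -> 16 -> 15 -> 11 -> 7 -> 3 -> 4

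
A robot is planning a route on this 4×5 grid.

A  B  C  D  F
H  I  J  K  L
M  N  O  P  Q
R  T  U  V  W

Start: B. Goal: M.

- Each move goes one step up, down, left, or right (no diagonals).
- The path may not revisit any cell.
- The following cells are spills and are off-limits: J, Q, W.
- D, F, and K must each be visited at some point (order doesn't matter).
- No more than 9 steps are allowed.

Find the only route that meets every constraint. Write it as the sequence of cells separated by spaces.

Any route must reach D, F, and K and still end at M within 9 moves, so the order of the required stops is forced.
Route from B: right 3 to F, down 1 to L, left 1 to K, down 1 to P, left 3 to M — 9 moves in all.
Check: all required cells visited; 9 ≤ 9 moves.

B C D F L K P O N M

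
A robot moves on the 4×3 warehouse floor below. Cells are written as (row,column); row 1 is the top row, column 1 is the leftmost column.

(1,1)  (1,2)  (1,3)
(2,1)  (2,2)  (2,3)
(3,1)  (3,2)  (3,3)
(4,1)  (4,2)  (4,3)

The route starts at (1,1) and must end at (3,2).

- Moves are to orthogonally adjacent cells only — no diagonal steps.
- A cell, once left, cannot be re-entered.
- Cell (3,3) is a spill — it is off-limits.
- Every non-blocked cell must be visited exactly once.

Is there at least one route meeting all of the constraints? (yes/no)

no

Cell (4,3) has only one open neighbour but is neither the start nor the goal, so a Hamiltonian route would have to both enter and leave it through the same neighbour — impossible without revisiting.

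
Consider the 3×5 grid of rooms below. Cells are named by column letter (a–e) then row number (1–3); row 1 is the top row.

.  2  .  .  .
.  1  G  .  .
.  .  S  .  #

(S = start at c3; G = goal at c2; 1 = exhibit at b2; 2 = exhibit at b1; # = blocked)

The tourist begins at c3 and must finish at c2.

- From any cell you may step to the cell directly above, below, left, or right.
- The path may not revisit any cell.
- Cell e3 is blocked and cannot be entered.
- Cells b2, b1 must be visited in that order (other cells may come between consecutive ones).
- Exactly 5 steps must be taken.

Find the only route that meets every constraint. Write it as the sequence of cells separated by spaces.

c3 b3 b2 b1 c1 c2

The waypoints must appear in the order b2, b1, with no cell reused.
Route from c3: left to b3, 2× up (reaching b1), right to c1, down to c2 — 5 moves in all.
Check: order respected (1 at step 2, 2 at step 3); 5 moves as required.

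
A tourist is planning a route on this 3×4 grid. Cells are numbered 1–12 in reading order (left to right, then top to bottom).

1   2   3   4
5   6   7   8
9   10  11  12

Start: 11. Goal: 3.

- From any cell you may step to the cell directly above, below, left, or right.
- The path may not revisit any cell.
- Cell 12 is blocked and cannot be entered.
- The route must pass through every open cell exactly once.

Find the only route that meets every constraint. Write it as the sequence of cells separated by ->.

Need to visit all 11 open cells exactly once, starting at 11 and ending at 3.
Cell 4 has only two open neighbours (8 and 3), so the path must pass straight through it: one of those is the cell it's entered from and the other is where it exits.
Route from 11: left 2 to 9, up 2 to 1, right 1 to 2, down 1 to 6, right 2 to 8, up 1 to 4, left 1 to 3 — 10 moves in all.
Check: all 11 open cells covered.

11 -> 10 -> 9 -> 5 -> 1 -> 2 -> 6 -> 7 -> 8 -> 4 -> 3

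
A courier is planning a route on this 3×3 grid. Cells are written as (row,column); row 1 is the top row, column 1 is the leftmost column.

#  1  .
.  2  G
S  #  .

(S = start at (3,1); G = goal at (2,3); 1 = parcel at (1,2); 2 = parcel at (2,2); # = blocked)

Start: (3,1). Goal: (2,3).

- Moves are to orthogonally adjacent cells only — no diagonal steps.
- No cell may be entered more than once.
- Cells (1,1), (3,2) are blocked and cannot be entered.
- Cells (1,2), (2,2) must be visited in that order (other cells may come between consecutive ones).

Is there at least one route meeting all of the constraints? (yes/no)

no

Ignoring the required order, 1 revisit-free route from (3,1) to (2,3) passes through all of (1,2) and (2,2); the waypoint orders that occur are (2,2) → (1,2) (1) — never (1,2) → (2,2).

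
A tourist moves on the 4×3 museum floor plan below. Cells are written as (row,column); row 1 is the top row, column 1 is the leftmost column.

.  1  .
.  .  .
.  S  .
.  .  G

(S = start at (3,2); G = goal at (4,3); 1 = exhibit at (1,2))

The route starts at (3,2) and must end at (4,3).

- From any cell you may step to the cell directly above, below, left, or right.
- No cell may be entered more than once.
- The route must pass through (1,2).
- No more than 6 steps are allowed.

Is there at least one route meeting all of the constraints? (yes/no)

yes

One route that works: (3,2) → (2,2) → (1,2) → (1,3) → (2,3) → (3,3) → (4,3).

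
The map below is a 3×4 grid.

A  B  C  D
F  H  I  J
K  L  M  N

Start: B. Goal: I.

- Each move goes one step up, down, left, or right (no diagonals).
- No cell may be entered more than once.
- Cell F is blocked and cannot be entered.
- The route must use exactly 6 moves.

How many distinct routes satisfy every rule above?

2

Need simple routes of exactly 6 moves from B to I (Manhattan distance 2, so 2 moves are spent on a detour and 2 undoing it).
Enumerating: B H L M N J I | B C D J N M I.
That gives 2 routes.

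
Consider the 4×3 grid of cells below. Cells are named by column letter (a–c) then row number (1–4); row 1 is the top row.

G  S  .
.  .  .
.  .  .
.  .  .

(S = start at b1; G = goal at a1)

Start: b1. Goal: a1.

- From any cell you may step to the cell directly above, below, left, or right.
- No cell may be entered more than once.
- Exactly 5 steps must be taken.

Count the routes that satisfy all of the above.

2

Need simple routes of exactly 5 moves from b1 to a1 (Manhattan distance 1, so 2 moves are spent on a detour and 2 undoing it).
Enumerating: b1 b2 b3 a3 a2 a1 | b1 c1 c2 b2 a2 a1.
That gives 2 routes.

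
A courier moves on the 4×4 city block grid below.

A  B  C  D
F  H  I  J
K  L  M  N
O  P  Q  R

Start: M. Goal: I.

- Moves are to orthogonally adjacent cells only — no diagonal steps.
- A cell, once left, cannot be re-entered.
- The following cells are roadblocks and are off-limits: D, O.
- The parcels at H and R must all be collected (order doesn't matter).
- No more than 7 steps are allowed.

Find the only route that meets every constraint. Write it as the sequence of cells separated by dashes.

Any route must reach H and R and still end at I within 7 moves, so the order of the required stops is forced.
Route from M: right to N, down to R, 2× left (reaching P), 2× up (reaching H), right to I — 7 moves in all.
Check: all required cells visited; 7 ≤ 7 moves.

M - N - R - Q - P - L - H - I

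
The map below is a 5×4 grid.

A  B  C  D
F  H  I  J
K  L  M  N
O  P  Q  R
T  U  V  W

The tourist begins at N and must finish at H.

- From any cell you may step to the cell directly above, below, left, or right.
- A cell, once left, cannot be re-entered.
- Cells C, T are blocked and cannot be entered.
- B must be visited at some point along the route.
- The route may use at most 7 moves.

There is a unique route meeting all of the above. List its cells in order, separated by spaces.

The 7-move cap with required stops at B leaves no slack for detours.
Route from N: 3× left (reaching K), 2× up (reaching A), right to B, down to H — 7 moves in all.
Check: all required cells visited; 7 ≤ 7 moves.

N M L K F A B H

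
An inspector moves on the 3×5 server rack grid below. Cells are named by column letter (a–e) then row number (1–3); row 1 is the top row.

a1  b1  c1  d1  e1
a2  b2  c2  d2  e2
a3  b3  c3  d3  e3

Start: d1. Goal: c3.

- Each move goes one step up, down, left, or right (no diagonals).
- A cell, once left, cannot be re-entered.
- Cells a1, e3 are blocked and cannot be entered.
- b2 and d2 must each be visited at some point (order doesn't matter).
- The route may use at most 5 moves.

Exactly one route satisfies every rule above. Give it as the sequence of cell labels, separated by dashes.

d1 - d2 - c2 - b2 - b3 - c3

The 5-move cap with required stops at b2, d2 leaves no slack for detours.
Route from d1: down 1 to d2, left 2 to b2, down 1 to b3, right 1 to c3 — 5 moves in all.
Check: all required cells visited; 5 ≤ 5 moves.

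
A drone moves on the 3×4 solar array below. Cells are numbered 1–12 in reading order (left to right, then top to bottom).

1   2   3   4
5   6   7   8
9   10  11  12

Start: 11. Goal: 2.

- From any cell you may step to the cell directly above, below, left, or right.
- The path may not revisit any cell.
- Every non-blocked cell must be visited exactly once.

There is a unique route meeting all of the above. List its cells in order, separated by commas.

Need to visit all 12 open cells exactly once, starting at 11 and ending at 2.
Cell 4 has only two open neighbours (8 and 3), so the path must pass straight through it: one of those is the cell it's entered from and the other is where it exits.
Route from 11: right to 12, 2× up (reaching 4), left to 3, down to 7, left to 6, down to 10, left to 9, 2× up (reaching 1), right to 2 — 11 moves in all.
Check: all 12 open cells covered.

11, 12, 8, 4, 3, 7, 6, 10, 9, 5, 1, 2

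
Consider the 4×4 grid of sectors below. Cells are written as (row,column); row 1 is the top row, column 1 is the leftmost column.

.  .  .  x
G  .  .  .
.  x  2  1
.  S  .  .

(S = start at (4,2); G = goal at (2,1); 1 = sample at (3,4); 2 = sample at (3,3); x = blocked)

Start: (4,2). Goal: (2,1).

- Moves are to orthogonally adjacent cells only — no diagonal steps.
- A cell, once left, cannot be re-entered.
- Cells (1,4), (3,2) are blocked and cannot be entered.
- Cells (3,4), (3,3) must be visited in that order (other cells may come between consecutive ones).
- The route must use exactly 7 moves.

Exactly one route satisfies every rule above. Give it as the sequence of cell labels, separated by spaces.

(4,2) (4,3) (4,4) (3,4) (3,3) (2,3) (2,2) (2,1)

The waypoints must appear in the order (3,4), (3,3), with no cell reused.
Route from (4,2): right 2 to (4,4), up 1 to (3,4), left 1 to (3,3), up 1 to (2,3), left 2 to (2,1) — 7 moves in all.
Check: order respected (1 at step 3, 2 at step 4); 7 moves as required.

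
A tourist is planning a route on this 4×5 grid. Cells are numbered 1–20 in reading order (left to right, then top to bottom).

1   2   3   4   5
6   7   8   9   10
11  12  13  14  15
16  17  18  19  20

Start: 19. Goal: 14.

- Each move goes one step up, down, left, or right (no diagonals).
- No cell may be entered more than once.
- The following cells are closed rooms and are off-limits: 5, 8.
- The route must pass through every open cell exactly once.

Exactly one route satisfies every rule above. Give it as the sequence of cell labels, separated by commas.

19, 20, 15, 10, 9, 4, 3, 2, 1, 6, 7, 12, 11, 16, 17, 18, 13, 14

Need to visit all 18 open cells exactly once, starting at 19 and ending at 14.
Cell 3 has only two open neighbours (2 and 4), so the path must pass straight through it: one of those is the cell it's entered from and the other is where it exits.
Route from 19: right 1 to 20, up 2 to 10, left 1 to 9, up 1 to 4, left 3 to 1, down 1 to 6, right 1 to 7, down 1 to 12, left 1 to 11, down 1 to 16, right 2 to 18, up 1 to 13, right 1 to 14 — 17 moves in all.
Check: all 18 open cells covered.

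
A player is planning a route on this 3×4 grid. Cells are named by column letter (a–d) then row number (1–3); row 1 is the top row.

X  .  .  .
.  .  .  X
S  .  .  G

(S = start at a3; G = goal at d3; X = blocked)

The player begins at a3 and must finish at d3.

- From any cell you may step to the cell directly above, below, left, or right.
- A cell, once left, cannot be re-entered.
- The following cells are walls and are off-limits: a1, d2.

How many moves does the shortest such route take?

3

The Manhattan distance from a3 to d3 is |3−3| + |1−4| = 3, so at least 3 moves are needed.
A route of 3 moves achieves this: a3 → b3 → c3 → d3.
Since 3 matches the lower bound, it is optimal.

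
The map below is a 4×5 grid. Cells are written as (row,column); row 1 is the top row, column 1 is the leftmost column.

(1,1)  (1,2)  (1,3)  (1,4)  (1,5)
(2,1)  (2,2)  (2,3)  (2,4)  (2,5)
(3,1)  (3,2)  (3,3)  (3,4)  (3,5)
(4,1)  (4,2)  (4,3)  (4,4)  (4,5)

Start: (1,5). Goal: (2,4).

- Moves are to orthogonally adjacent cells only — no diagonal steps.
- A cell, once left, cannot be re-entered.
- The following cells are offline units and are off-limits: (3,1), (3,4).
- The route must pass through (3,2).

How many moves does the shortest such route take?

Any route passes through (3,2) somewhere between (1,5) and (2,4). Summing Manhattan distances along the two legs ((1,5) → (3,2) → (2,4)) gives a lower bound of 5 + 3 = 8 moves.
A route of 8 moves achieves this: (1,5) → (1,4) → (1,3) → (1,2) → (2,2) → (3,2) → (3,3) → (2,3) → (2,4).
Since 8 matches the lower bound, it is optimal.

8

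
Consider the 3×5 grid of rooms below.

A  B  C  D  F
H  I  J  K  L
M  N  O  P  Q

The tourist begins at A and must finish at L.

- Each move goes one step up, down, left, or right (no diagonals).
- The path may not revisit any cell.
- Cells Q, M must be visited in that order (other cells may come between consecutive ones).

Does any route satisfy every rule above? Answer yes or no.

no

Ignoring the required order, 16 revisit-free routes from A to L pass through all of Q and M; the waypoint orders that occur are M → Q (16) — never Q → M.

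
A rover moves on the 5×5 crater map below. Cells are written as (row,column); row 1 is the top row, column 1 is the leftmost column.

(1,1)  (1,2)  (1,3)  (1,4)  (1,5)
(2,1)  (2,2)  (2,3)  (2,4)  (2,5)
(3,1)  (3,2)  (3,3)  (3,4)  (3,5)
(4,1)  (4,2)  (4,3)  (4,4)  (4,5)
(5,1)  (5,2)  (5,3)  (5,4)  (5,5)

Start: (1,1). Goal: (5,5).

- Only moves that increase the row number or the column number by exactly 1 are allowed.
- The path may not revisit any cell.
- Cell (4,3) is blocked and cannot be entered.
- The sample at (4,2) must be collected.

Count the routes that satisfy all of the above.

4

A right/down-only route from (1,1) to (5,5) makes exactly 4 down-moves and 4 right-moves in some order.
With no other constraints that would be C(8,4) = 70 routes.
Split at (4,2) and multiply the segment counts (each segment already excludes blocked cells): (1,1)→(4,2): 4; (4,2)→(5,5): 1; product = 4.
That gives 4 routes.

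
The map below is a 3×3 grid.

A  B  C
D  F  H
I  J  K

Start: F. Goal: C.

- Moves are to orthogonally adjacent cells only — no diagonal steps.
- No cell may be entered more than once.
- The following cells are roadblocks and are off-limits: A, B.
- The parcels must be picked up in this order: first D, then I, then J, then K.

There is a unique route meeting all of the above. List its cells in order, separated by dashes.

F - D - I - J - K - H - C

The waypoints must appear in the order D, I, J, K, with no cell reused.
Route from F: left to D, down to I, 2× right (reaching K), 2× up (reaching C) — 6 moves in all.
Check: order respected (D at step 1, I at step 2, J at step 3, K at step 4).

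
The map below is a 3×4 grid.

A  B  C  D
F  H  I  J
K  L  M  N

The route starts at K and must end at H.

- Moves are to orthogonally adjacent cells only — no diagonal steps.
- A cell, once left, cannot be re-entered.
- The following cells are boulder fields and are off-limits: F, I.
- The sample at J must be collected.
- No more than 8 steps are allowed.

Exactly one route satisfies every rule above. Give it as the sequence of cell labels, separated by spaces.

K L M N J D C B H

The budget equals the shortest possible length, so every move has to be on a shortest route through the required cells.
Route from K: 3× right (reaching N), 2× up (reaching D), 2× left (reaching B), down to H — 8 moves in all.
Check: all required cells visited; 8 ≤ 8 moves.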